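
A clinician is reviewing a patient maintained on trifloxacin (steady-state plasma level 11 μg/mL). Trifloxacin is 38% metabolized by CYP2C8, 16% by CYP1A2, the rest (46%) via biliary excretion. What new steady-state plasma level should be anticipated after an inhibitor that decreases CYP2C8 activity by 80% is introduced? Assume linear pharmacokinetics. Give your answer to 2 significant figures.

The CYP2C8 pathway (38% of clearance) is reduced to 0.2× activity: 0.38 × 0.2 = 0.076.
CYP1A2 (16%) and the residual 46% are unaffected.
CL_new/CL_old = 0.076 + 0.16 + 0.46 = 0.696.
New steady-state plasma level = baseline ÷ relative clearance = 11 / 0.696 = 16 μg/mL.

16 μg/mL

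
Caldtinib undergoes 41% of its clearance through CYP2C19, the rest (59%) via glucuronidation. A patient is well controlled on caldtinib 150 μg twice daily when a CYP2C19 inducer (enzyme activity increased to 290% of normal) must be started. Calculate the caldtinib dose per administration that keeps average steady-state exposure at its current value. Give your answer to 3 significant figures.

267 μg

CYP2C19: 0.41 × 2.9 = 1.189
Other: 0.59 (unchanged)
Relative clearance = 1.189 + 0.59 = 1.779.
To maintain the same steady-state level, dose must scale with clearance: new dose = 150 × 1.779 = 267 μg.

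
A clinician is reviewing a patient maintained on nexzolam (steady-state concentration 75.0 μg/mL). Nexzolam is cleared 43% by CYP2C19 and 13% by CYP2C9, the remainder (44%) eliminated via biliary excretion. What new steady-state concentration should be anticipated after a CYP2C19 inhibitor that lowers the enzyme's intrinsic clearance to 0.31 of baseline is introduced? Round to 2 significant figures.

1.1 × 10² μg/mL

The CYP2C19 pathway (43% of clearance) falls to 0.31× activity: 0.43 × 0.31 = 0.1333.
CYP2C9 (13%) and the residual 44% are unaffected.
New clearance relative to baseline: 0.1333 + 0.13 + 0.44 = 0.7033.
New steady-state concentration = baseline ÷ relative clearance = 75.0 / 0.7033 = 1.1 × 10² μg/mL.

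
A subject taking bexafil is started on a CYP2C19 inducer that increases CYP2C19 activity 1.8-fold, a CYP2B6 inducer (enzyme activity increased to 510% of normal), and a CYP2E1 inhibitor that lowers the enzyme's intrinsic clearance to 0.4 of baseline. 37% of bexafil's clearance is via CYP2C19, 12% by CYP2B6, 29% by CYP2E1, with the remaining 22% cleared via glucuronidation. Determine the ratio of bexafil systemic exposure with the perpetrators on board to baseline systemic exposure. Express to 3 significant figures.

The CYP2C19 pathway (37% of clearance) is boosted to 1.8× activity: 0.37 × 1.8 = 0.666.
The CYP2B6 pathway (12% of clearance) is boosted to 5.1× activity: 0.12 × 5.1 = 0.612.
The CYP2E1 pathway (29% of clearance) drops to 0.4× activity: 0.29 × 0.4 = 0.116.
The remaining 22% of clearance is unaffected.
Relative clearance = 0.666 + 0.612 + 0.116 + 0.22 = 1.614.
Because systemic exposure varies inversely with clearance, the combined effect is 1 / 1.614 = 0.620.

0.620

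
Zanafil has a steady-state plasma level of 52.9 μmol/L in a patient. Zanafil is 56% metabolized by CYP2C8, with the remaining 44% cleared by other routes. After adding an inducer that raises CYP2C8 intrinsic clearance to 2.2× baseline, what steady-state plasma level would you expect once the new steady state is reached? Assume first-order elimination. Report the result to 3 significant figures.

CYP2C8: 0.56 × 2.2 = 1.232
Other: 0.44 (unchanged)
Relative clearance = 1.232 + 0.44 = 1.672.
New steady-state plasma level = baseline ÷ relative clearance = 52.9 / 1.672 = 31.6 μmol/L.

31.6 μmol/L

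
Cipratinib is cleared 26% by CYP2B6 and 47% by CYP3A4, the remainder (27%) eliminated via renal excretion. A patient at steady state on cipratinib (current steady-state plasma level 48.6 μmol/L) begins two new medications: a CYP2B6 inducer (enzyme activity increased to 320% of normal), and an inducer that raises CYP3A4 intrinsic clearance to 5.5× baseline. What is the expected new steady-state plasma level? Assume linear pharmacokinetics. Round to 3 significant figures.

13.2 μmol/L

CYP2B6: 0.26 × 3.2 = 0.832
CYP3A4: 0.47 × 5.5 = 2.585
Other: 0.27 (unchanged)
CL_new/CL_old = 0.832 + 2.585 + 0.27 = 3.687.
Steady-state plasma level ∝ 1/CL: new value = 48.6 / 3.687 = 13.2 μmol/L.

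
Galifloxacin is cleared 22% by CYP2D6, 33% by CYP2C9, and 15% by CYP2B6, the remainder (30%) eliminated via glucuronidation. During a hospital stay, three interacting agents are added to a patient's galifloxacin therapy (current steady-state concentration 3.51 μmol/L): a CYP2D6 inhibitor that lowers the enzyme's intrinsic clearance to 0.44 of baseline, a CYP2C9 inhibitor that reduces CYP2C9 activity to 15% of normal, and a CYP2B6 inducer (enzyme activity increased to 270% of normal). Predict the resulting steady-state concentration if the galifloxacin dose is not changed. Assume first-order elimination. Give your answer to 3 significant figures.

4.12 μmol/L

CYP2D6: 0.22 × 0.44 = 0.0968
CYP2C9: 0.33 × 0.15 = 0.0495
CYP2B6: 0.15 × 2.7 = 0.405
Other: 0.3 (unchanged)
New clearance relative to baseline: 0.0968 + 0.0495 + 0.405 + 0.3 = 0.8513.
New steady-state concentration = 3.51 / 0.8513 = 4.12 μmol/L (concentration scales inversely with clearance).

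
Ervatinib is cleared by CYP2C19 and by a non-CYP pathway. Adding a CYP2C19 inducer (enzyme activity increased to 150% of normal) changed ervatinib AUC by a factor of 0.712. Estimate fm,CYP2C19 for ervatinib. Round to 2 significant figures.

Write x for the fraction cleared via CYP2C19. The observed AUC change means clearance rose to 1/0.712 = 1.404 of baseline.
Only the CYP2C19 route changed, so 1.404 = x·1.5 + (1 − x), giving x = 0.81.

0.81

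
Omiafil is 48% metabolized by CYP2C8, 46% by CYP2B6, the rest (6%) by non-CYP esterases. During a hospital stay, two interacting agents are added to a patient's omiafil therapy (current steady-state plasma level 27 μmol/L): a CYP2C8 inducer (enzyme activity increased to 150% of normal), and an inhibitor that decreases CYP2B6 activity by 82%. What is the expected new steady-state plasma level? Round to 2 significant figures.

31 μmol/L

The CYP2C8 pathway (48% of clearance) is boosted to 1.5× activity: 0.48 × 1.5 = 0.72.
The CYP2B6 pathway (46% of clearance) is reduced to 0.18× activity: 0.46 × 0.18 = 0.0828.
The remaining 6% of clearance is unaffected.
Relative clearance = 0.72 + 0.0828 + 0.06 = 0.8628.
New steady-state plasma level = 27 / 0.8628 = 31 μmol/L (concentration scales inversely with clearance).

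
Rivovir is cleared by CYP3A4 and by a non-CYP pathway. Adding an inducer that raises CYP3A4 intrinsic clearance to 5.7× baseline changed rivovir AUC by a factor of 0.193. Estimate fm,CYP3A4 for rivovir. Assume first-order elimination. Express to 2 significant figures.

CL'/CL = 1 / 0.193 = 5.181
5.7·fm + (1 − fm) = 5.181
fm = (5.181 − 1) / (5.7 − 1) = 0.89

0.89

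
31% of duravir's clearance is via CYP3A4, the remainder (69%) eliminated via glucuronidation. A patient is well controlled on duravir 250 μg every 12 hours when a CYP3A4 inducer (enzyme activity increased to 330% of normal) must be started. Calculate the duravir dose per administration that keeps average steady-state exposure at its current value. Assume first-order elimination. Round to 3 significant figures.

428 μg

The CYP3A4 pathway (31% of clearance) rises to 3.3× activity: 0.31 × 3.3 = 1.023.
The remaining 69% of clearance is unaffected.
CL_new/CL_old = 1.023 + 0.69 = 1.713.
Exposure is unchanged when dose changes in proportion to clearance. New dose = 250 μg × 1.713 = 428 μg.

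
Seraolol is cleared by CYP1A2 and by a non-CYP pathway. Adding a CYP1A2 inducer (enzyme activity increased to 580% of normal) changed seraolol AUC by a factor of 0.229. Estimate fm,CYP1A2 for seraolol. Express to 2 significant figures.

Write x for the fraction cleared via CYP1A2. The observed AUC change means clearance rose to 1/0.229 = 4.367 of baseline.
Setting x·5.8 + (1 − x) = 4.367 and solving: x = (4.367 − 1)/(5.8 − 1) = 0.70.

0.70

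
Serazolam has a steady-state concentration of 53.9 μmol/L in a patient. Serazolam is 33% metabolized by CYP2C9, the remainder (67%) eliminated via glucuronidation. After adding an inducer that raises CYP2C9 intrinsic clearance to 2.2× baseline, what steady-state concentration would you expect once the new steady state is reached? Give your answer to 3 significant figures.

The CYP2C9 pathway (33% of clearance) rises to 2.2× activity: 0.33 × 2.2 = 0.726.
The remaining 67% of clearance is unaffected.
New clearance relative to baseline: 0.726 + 0.67 = 1.396.
Steady-state concentration ∝ 1/CL, so new value = 53.9 / 1.396 = 38.6 μmol/L.

38.6 μmol/L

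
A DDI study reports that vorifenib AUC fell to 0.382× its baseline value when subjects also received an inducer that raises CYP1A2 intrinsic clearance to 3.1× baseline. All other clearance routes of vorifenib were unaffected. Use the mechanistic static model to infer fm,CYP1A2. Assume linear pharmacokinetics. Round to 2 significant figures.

0.77

Write x for the fraction cleared via CYP1A2. The observed AUC change means clearance rose to 1/0.382 = 2.618 of baseline.
Setting x·3.1 + (1 − x) = 2.618 and solving: x = (2.618 − 1)/(3.1 − 1) = 0.77.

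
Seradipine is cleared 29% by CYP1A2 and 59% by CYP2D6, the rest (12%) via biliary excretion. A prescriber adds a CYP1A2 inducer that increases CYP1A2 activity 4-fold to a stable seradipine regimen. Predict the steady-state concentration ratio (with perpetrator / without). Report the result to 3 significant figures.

CYP1A2: 0.29 × 4 = 1.16
CYP2D6: 0.59 (unchanged)
Other: 0.12 (unchanged)
New clearance relative to baseline: 1.16 + 0.59 + 0.12 = 1.87.
Since steady-state concentration ∝ 1/CL, the ratio is 1 / 1.87 = 0.535.

0.535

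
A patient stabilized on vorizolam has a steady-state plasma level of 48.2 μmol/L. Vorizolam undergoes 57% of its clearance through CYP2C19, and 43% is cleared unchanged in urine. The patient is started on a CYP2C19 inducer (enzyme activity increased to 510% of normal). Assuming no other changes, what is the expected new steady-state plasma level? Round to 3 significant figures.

14.4 μmol/L

The CYP2C19 pathway (57% of clearance) increases to 5.1× activity: 0.57 × 5.1 = 2.907.
Non-CYP routes (43%) are unchanged.
CL_new/CL_old = 2.907 + 0.43 = 3.337.
Steady-state plasma level ∝ 1/CL, so new value = 48.2 / 3.337 = 14.4 μmol/L.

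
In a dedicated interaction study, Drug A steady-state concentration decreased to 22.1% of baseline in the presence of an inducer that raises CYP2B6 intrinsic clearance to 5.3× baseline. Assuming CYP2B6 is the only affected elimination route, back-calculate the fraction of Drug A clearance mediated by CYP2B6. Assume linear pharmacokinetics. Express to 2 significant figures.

Let fm be the CYP2B6 fraction. New clearance relative to baseline = fm × 5.3 + (1 − fm).
Steady-state concentration ratio = 1 / (new CL fraction), so new CL fraction = 1 / 0.221 = 4.525.
fm × 5.3 + 1 − fm = 4.525  ⇒  fm × (5.3 − 1) = 3.525  ⇒  fm = 0.82.

0.82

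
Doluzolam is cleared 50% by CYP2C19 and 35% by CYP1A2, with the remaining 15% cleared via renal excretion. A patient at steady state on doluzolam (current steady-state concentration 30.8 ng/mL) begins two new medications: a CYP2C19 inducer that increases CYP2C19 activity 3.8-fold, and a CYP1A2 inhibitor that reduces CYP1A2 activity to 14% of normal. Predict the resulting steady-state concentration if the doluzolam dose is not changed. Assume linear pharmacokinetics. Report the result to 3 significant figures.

14.7 ng/mL

The CYP2C19 pathway (50% of clearance) increases to 3.8× activity: 0.5 × 3.8 = 1.9.
The CYP1A2 pathway (35% of clearance) is reduced to 0.14× activity: 0.35 × 0.14 = 0.049.
Non-CYP routes (15%) are unchanged.
Relative clearance = 1.9 + 0.049 + 0.15 = 2.099.
New steady-state concentration = 30.8 / 2.099 = 14.7 ng/mL (concentration scales inversely with clearance).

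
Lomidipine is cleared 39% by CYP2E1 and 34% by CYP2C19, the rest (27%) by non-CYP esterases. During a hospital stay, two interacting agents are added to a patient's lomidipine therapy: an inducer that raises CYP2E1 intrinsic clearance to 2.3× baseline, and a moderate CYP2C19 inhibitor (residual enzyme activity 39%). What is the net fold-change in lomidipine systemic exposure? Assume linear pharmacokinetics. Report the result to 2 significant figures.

The CYP2E1 pathway (39% of clearance) is boosted to 2.3× activity: 0.39 × 2.3 = 0.897.
The CYP2C19 pathway (34% of clearance) drops to 0.39× activity: 0.34 × 0.39 = 0.1326.
Non-CYP routes (27%) are unchanged.
New clearance relative to baseline: 0.897 + 0.1326 + 0.27 = 1.2996.
Systemic exposure ∝ 1/CL: fold-change = 1 / 1.2996 = 0.77.

0.77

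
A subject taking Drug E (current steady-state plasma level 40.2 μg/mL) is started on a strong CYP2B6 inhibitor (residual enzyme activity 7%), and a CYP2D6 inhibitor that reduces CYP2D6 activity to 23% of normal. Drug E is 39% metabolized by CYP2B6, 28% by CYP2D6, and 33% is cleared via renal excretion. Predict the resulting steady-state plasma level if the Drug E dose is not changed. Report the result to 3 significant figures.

95.3 μg/mL

The CYP2B6 pathway (39% of clearance) drops to 0.07× activity: 0.39 × 0.07 = 0.0273.
The CYP2D6 pathway (28% of clearance) is reduced to 0.23× activity: 0.28 × 0.23 = 0.0644.
Non-CYP routes (33%) are unchanged.
Relative clearance = 0.0273 + 0.0644 + 0.33 = 0.4217.
Dividing the baseline by the relative clearance: 40.2 / 0.4217 = 95.3 μg/mL.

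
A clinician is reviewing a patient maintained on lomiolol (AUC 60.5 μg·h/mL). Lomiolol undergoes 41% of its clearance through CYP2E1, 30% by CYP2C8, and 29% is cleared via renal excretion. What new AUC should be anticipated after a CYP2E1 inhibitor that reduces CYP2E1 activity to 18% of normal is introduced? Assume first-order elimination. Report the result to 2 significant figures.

91 μg·h/mL

The CYP2E1 pathway (41% of clearance) is reduced to 0.18× activity: 0.41 × 0.18 = 0.0738.
CYP2C8 (30%) and the residual 29% are unaffected.
Relative clearance = 0.0738 + 0.3 + 0.29 = 0.6638.
New AUC = baseline ÷ relative clearance = 60.5 / 0.6638 = 91 μg·h/mL.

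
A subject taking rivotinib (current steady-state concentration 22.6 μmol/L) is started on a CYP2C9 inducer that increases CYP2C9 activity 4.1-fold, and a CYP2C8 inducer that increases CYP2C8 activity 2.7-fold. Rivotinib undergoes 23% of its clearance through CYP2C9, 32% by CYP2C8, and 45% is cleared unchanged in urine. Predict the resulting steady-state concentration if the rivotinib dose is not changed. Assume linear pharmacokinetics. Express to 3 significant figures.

10.0 μmol/L

The CYP2C9 pathway (23% of clearance) is boosted to 4.1× activity: 0.23 × 4.1 = 0.943.
The CYP2C8 pathway (32% of clearance) is boosted to 2.7× activity: 0.32 × 2.7 = 0.864.
The remaining 45% of clearance is unaffected.
Relative clearance = 0.943 + 0.864 + 0.45 = 2.257.
Dividing the baseline by the relative clearance: 22.6 / 2.257 = 10.0 μmol/L.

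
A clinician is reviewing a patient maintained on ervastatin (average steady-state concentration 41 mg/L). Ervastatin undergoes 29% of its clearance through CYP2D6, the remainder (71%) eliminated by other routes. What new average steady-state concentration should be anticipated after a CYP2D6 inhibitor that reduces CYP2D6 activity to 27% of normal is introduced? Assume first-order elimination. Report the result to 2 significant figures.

52 mg/L

The CYP2D6 pathway (29% of clearance) drops to 0.27× activity: 0.29 × 0.27 = 0.0783.
Non-CYP routes (71%) are unchanged.
New clearance relative to baseline: 0.0783 + 0.71 = 0.7883.
Average steady-state concentration ∝ 1/CL, so new value = 41 / 0.7883 = 52 mg/L.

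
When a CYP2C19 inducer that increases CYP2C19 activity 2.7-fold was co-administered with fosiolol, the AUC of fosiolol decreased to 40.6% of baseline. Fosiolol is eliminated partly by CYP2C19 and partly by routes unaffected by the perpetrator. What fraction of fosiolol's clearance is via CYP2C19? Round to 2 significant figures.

Let fm be the CYP2C19 fraction. New clearance relative to baseline = fm × 2.7 + (1 − fm).
AUC ratio = 1 / (new CL fraction), so new CL fraction = 1 / 0.406 = 2.463.
fm × 2.7 + 1 − fm = 2.463  ⇒  fm × (2.7 − 1) = 1.463  ⇒  fm = 0.86.

0.86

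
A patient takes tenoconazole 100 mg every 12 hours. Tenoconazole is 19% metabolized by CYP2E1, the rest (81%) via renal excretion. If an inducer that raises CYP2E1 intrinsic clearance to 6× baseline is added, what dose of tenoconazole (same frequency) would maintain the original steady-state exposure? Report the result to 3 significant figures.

CYP2E1: 0.19 × 6 = 1.14
Other: 0.81 (unchanged)
New clearance relative to baseline: 1.14 + 0.81 = 1.95.
To maintain the same steady-state level, dose must scale with clearance: new dose = 100 × 1.95 = 195 mg.

195 mg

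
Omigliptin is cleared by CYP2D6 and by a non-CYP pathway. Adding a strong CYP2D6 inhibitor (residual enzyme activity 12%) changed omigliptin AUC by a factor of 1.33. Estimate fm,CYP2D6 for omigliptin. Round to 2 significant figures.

Let x = fm,CYP2D6. Because AUC ∝ 1/CL, relative clearance fell to 1/1.33 = 0.7519.
Setting x·0.12 + (1 − x) = 0.7519 and solving: x = (0.7519 − 1)/(0.12 − 1) = 0.28.

0.28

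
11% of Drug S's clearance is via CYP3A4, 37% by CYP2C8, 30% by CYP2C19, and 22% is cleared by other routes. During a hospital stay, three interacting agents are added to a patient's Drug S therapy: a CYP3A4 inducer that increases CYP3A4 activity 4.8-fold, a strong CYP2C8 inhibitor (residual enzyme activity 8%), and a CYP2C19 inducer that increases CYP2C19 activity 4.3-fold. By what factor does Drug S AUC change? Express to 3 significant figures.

0.484

The CYP3A4 pathway (11% of clearance) increases to 4.8× activity: 0.11 × 4.8 = 0.528.
The CYP2C8 pathway (37% of clearance) drops to 0.08× activity: 0.37 × 0.08 = 0.0296.
The CYP2C19 pathway (30% of clearance) rises to 4.3× activity: 0.3 × 4.3 = 1.29.
Non-CYP routes (22%) are unchanged.
CL_new/CL_old = 0.528 + 0.0296 + 1.29 + 0.22 = 2.0676.
Because AUC varies inversely with clearance, the combined effect is 1 / 2.0676 = 0.484.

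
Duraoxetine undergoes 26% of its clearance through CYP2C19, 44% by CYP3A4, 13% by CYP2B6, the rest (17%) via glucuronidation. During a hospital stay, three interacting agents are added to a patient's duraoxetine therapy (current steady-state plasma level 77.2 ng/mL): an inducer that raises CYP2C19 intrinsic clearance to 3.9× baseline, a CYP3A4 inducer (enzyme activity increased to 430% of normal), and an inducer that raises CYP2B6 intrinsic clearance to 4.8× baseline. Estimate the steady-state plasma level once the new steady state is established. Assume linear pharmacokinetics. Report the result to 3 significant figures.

20.9 ng/mL

The CYP2C19 pathway (26% of clearance) increases to 3.9× activity: 0.26 × 3.9 = 1.014.
The CYP3A4 pathway (44% of clearance) increases to 4.3× activity: 0.44 × 4.3 = 1.892.
The CYP2B6 pathway (13% of clearance) rises to 4.8× activity: 0.13 × 4.8 = 0.624.
Non-CYP routes (17%) are unchanged.
Relative clearance = 1.014 + 1.892 + 0.624 + 0.17 = 3.7.
New steady-state plasma level = 77.2 / 3.7 = 20.9 ng/mL (concentration scales inversely with clearance).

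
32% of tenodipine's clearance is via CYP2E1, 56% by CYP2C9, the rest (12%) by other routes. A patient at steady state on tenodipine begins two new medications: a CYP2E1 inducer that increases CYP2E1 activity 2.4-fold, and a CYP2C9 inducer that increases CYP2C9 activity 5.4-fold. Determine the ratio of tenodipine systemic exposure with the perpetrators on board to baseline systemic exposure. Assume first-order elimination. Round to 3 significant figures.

0.256

The CYP2E1 pathway (32% of clearance) increases to 2.4× activity: 0.32 × 2.4 = 0.768.
The CYP2C9 pathway (56% of clearance) rises to 5.4× activity: 0.56 × 5.4 = 3.024.
The remaining 12% of clearance is unaffected.
New clearance relative to baseline: 0.768 + 3.024 + 0.12 = 3.912.
Net systemic exposure ratio = 1 / 3.912 = 0.256.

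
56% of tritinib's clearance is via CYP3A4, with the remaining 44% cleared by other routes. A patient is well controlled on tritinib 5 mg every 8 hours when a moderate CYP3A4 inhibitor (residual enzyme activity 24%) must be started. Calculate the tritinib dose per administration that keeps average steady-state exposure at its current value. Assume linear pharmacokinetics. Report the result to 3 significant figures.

The CYP3A4 pathway (56% of clearance) falls to 0.24× activity: 0.56 × 0.24 = 0.1344.
Non-CYP routes (44%) are unchanged.
New clearance relative to baseline: 0.1344 + 0.44 = 0.5744.
Css,avg = (dose rate)/CL, so holding Css fixed requires dose ∝ CL: 5 × 0.5744 = 2.87 mg.

2.87 mg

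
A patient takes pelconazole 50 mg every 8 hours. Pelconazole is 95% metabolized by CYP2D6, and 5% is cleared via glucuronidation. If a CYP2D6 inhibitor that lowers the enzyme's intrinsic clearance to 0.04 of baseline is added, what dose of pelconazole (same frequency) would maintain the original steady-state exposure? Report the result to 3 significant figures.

4.40 mg

The CYP2D6 pathway (95% of clearance) is reduced to 0.04× activity: 0.95 × 0.04 = 0.038.
The remaining 5% of clearance is unaffected.
New clearance relative to baseline: 0.038 + 0.05 = 0.088.
Exposure is unchanged when dose changes in proportion to clearance. New dose = 50 mg × 0.088 = 4.40 mg.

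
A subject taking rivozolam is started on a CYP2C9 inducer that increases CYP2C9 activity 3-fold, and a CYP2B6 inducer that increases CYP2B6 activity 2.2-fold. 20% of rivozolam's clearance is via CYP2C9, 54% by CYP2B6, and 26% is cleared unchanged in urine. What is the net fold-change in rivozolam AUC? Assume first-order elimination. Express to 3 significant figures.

0.488

CYP2C9: 0.2 × 3 = 0.6
CYP2B6: 0.54 × 2.2 = 1.188
Other: 0.26 (unchanged)
New clearance relative to baseline: 0.6 + 1.188 + 0.26 = 2.048.
Net AUC ratio = 1 / 2.048 = 0.488.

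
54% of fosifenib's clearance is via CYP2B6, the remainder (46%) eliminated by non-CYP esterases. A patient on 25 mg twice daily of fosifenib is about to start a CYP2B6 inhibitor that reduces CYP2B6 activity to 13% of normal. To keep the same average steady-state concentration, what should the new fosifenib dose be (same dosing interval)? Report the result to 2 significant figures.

The CYP2B6 pathway (54% of clearance) drops to 0.13× activity: 0.54 × 0.13 = 0.0702.
Non-CYP routes (46%) are unchanged.
New clearance relative to baseline: 0.0702 + 0.46 = 0.5302.
Css,avg = (dose rate)/CL, so holding Css fixed requires dose ∝ CL: 25 × 0.5302 = 13 mg.

13 mg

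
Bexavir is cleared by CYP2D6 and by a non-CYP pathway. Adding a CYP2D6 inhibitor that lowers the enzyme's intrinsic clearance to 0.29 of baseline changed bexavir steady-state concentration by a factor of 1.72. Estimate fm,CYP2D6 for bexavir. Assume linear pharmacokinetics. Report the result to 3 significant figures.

0.590

CL'/CL = 1 / 1.72 = 0.5814
0.29·fm + (1 − fm) = 0.5814
fm = (0.5814 − 1) / (0.29 − 1) = 0.590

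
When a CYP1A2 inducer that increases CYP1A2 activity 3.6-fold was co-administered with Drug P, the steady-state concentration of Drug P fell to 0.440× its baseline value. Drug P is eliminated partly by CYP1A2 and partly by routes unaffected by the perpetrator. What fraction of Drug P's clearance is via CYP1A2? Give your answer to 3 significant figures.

Call the CYP1A2 fraction fm. After the interaction, CL_new/CL_old = fm × 3.6 + (1 − fm).
Steady-state concentration ratio = 1 / (new CL fraction), so new CL fraction = 1 / 0.440 = 2.273.
fm × 3.6 + 1 − fm = 2.273  ⇒  fm × (3.6 − 1) = 1.273  ⇒  fm = 0.490.

0.490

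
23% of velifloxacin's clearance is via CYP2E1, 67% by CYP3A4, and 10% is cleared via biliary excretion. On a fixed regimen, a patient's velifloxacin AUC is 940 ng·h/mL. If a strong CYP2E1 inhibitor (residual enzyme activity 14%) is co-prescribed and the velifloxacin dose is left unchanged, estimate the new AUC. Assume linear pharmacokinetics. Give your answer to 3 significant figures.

The CYP2E1 pathway (23% of clearance) is reduced to 0.14× activity: 0.23 × 0.14 = 0.0322.
CYP3A4 (67%) and the residual 10% are unaffected.
Relative clearance = 0.0322 + 0.67 + 0.1 = 0.8022.
With dosing unchanged, AUC scales as 1/CL: 940 / 0.8022 = 1.17 × 10³ ng·h/mL.

1.17 × 10³ ng·h/mL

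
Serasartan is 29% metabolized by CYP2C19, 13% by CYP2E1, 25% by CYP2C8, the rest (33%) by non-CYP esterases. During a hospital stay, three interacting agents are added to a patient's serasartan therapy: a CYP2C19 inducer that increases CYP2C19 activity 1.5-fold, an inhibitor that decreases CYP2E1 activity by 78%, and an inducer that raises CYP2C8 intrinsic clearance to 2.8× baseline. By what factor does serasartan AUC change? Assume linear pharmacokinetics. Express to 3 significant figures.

The CYP2C19 pathway (29% of clearance) rises to 1.5× activity: 0.29 × 1.5 = 0.435.
The CYP2E1 pathway (13% of clearance) is reduced to 0.22× activity: 0.13 × 0.22 = 0.0286.
The CYP2C8 pathway (25% of clearance) is boosted to 2.8× activity: 0.25 × 2.8 = 0.7.
The remaining 33% of clearance is unaffected.
CL_new/CL_old = 0.435 + 0.0286 + 0.7 + 0.33 = 1.4936.
Because AUC varies inversely with clearance, the combined effect is 1 / 1.4936 = 0.670.

0.670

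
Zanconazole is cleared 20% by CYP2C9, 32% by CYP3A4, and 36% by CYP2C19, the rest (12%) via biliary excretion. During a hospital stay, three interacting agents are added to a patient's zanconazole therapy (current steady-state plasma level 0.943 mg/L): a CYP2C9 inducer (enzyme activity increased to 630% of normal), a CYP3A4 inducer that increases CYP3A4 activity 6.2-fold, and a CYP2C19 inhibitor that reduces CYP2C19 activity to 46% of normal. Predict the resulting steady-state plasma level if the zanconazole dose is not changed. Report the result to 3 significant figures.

0.267 mg/L

The CYP2C9 pathway (20% of clearance) is boosted to 6.3× activity: 0.2 × 6.3 = 1.26.
The CYP3A4 pathway (32% of clearance) increases to 6.2× activity: 0.32 × 6.2 = 1.984.
The CYP2C19 pathway (36% of clearance) falls to 0.46× activity: 0.36 × 0.46 = 0.1656.
Non-CYP routes (12%) are unchanged.
CL_new/CL_old = 1.26 + 1.984 + 0.1656 + 0.12 = 3.5296.
New steady-state plasma level = 0.943 / 3.5296 = 0.267 mg/L (concentration scales inversely with clearance).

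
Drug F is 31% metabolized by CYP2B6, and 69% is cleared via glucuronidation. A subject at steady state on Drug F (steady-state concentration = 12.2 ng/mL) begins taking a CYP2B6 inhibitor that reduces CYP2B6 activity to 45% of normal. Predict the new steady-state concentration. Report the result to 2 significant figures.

15 ng/mL

The CYP2B6 pathway (31% of clearance) is reduced to 0.45× activity: 0.31 × 0.45 = 0.1395.
The remaining 69% of clearance is unaffected.
New clearance relative to baseline: 0.1395 + 0.69 = 0.8295.
Steady-state concentration ∝ 1/CL, so new value = 12.2 / 0.8295 = 15 ng/mL.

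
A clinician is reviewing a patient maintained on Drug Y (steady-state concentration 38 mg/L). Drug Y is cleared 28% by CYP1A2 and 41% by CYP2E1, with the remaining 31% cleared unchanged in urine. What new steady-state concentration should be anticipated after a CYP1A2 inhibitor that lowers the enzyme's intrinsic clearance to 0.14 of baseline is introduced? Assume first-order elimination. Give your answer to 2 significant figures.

The CYP1A2 pathway (28% of clearance) is reduced to 0.14× activity: 0.28 × 0.14 = 0.0392.
CYP2E1 (41%) and the residual 31% are unaffected.
Relative clearance = 0.0392 + 0.41 + 0.31 = 0.7592.
New steady-state concentration = baseline ÷ relative clearance = 38 / 0.7592 = 50 mg/L.

50 mg/L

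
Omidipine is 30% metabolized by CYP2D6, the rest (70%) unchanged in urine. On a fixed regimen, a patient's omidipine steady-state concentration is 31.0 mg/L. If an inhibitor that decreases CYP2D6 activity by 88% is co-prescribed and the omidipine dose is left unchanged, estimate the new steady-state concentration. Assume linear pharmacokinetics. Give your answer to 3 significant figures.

CYP2D6: 0.3 × 0.12 = 0.036
Other: 0.7 (unchanged)
Relative clearance = 0.036 + 0.7 = 0.736.
New steady-state concentration = baseline ÷ relative clearance = 31.0 / 0.736 = 42.1 mg/L.

42.1 mg/L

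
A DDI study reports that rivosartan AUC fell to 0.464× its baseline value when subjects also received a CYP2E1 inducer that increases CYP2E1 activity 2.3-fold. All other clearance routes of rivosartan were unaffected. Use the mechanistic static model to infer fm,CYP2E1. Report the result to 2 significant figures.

CL'/CL = 1 / 0.464 = 2.155
2.3·fm + (1 − fm) = 2.155
fm = (2.155 − 1) / (2.3 − 1) = 0.89

0.89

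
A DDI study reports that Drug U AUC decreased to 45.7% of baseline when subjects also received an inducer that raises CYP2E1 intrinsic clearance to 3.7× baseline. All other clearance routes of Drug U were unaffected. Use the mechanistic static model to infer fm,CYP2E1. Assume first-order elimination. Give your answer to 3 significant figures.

0.440

Let x = fm,CYP2E1. Because AUC ∝ 1/CL, relative clearance rose to 1/0.457 = 2.188.
Setting x·3.7 + (1 − x) = 2.188 and solving: x = (2.188 − 1)/(3.7 − 1) = 0.440.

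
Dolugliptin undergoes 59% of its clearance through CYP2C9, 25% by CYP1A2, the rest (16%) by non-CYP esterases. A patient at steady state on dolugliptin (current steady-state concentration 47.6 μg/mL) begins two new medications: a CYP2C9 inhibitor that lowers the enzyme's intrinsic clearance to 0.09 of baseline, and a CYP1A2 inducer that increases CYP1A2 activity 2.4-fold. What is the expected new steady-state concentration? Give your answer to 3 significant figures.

58.5 μg/mL

The CYP2C9 pathway (59% of clearance) drops to 0.09× activity: 0.59 × 0.09 = 0.0531.
The CYP1A2 pathway (25% of clearance) rises to 2.4× activity: 0.25 × 2.4 = 0.6.
The remaining 16% of clearance is unaffected.
New clearance relative to baseline: 0.0531 + 0.6 + 0.16 = 0.8131.
Steady-state concentration ∝ 1/CL: new value = 47.6 / 0.8131 = 58.5 μg/mL.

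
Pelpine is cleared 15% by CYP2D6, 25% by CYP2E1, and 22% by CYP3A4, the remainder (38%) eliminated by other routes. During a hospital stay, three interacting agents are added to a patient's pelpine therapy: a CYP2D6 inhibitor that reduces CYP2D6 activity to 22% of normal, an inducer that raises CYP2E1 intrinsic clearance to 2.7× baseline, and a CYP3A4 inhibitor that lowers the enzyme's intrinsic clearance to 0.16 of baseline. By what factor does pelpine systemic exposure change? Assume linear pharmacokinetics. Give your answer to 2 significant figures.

0.89

CYP2D6: 0.15 × 0.22 = 0.033
CYP2E1: 0.25 × 2.7 = 0.675
CYP3A4: 0.22 × 0.16 = 0.0352
Other: 0.38 (unchanged)
Relative clearance = 0.033 + 0.675 + 0.0352 + 0.38 = 1.1232.
Systemic exposure ∝ 1/CL: fold-change = 1 / 1.1232 = 0.89.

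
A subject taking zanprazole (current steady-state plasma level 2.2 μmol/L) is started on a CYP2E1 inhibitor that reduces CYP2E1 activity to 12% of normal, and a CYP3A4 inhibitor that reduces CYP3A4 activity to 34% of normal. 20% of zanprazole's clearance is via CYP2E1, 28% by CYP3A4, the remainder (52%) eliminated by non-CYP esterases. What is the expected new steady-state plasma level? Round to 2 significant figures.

3.4 μmol/L

CYP2E1: 0.2 × 0.12 = 0.024
CYP3A4: 0.28 × 0.34 = 0.0952
Other: 0.52 (unchanged)
Relative clearance = 0.024 + 0.0952 + 0.52 = 0.6392.
Dividing the baseline by the relative clearance: 2.2 / 0.6392 = 3.4 μmol/L.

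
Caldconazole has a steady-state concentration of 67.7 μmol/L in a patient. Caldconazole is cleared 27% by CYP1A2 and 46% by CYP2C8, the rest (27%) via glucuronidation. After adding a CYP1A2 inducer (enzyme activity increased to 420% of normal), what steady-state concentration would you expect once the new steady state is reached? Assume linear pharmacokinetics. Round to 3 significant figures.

36.3 μmol/L

The CYP1A2 pathway (27% of clearance) rises to 4.2× activity: 0.27 × 4.2 = 1.134.
CYP2C8 (46%) and the residual 27% are unaffected.
Relative clearance = 1.134 + 0.46 + 0.27 = 1.864.
Steady-state concentration ∝ 1/CL, so new value = 67.7 / 1.864 = 36.3 μmol/L.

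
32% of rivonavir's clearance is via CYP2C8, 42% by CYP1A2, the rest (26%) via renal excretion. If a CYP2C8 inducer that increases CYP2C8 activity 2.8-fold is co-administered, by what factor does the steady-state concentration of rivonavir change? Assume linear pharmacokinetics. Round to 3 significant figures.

0.635

CYP2C8: 0.32 × 2.8 = 0.896
CYP1A2: 0.42 (unchanged)
Other: 0.26 (unchanged)
CL_new/CL_old = 0.896 + 0.42 + 0.26 = 1.576.
Steady-state concentration ratio = CL_old/CL_new = 1 / 1.576 = 0.635.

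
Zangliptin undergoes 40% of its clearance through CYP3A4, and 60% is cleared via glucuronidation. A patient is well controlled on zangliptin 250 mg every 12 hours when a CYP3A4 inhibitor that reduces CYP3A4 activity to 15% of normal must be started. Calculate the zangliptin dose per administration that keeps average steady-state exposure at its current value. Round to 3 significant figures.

165 mg

CYP3A4: 0.4 × 0.15 = 0.06
Other: 0.6 (unchanged)
CL_new/CL_old = 0.06 + 0.6 = 0.66.
Css,avg = (dose rate)/CL, so holding Css fixed requires dose ∝ CL: 250 × 0.66 = 165 mg.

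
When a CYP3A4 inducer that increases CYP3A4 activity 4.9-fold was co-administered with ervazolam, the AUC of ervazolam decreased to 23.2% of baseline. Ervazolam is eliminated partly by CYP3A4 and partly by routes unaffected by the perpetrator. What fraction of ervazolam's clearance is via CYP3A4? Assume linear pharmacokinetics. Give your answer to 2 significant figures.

0.85

Call the CYP3A4 fraction fm. After the interaction, CL_new/CL_old = fm × 4.9 + (1 − fm).
AUC ratio = 1 / (new CL fraction), so new CL fraction = 1 / 0.232 = 4.31.
fm × 4.9 + 1 − fm = 4.31  ⇒  fm × (4.9 − 1) = 3.31  ⇒  fm = 0.85.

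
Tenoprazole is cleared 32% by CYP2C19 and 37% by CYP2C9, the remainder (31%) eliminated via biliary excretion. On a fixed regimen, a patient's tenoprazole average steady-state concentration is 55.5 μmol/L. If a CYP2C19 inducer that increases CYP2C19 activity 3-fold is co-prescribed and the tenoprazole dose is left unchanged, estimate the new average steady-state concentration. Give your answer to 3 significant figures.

CYP2C19: 0.32 × 3 = 0.96
CYP2C9: 0.37 (unchanged)
Other: 0.31 (unchanged)
CL_new/CL_old = 0.96 + 0.37 + 0.31 = 1.64.
Average steady-state concentration ∝ 1/CL, so new value = 55.5 / 1.64 = 33.8 μmol/L.

33.8 μmol/L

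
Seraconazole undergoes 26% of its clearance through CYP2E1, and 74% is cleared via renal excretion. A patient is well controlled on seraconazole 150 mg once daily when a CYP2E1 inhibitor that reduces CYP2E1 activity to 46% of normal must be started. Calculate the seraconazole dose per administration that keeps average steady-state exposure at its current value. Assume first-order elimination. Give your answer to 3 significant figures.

CYP2E1: 0.26 × 0.46 = 0.1196
Other: 0.74 (unchanged)
Relative clearance = 0.1196 + 0.74 = 0.8596.
Css,avg = (dose rate)/CL, so holding Css fixed requires dose ∝ CL: 150 × 0.8596 = 129 mg.

129 mg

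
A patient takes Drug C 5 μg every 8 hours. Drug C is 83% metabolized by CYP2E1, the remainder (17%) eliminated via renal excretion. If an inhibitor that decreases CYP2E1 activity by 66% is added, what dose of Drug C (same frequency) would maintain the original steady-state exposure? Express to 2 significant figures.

2.3 μg

The CYP2E1 pathway (83% of clearance) drops to 0.34× activity: 0.83 × 0.34 = 0.2822.
Non-CYP routes (17%) are unchanged.
Relative clearance = 0.2822 + 0.17 = 0.4522.
Exposure is unchanged when dose changes in proportion to clearance. New dose = 5 μg × 0.4522 = 2.3 μg.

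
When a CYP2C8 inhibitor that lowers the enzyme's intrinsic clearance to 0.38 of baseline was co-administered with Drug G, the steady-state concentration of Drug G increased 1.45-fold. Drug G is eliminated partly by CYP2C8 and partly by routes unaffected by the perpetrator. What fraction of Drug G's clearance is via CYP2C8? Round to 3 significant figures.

CL'/CL = 1 / 1.45 = 0.6897
0.38·fm + (1 − fm) = 0.6897
fm = (0.6897 − 1) / (0.38 − 1) = 0.501

0.501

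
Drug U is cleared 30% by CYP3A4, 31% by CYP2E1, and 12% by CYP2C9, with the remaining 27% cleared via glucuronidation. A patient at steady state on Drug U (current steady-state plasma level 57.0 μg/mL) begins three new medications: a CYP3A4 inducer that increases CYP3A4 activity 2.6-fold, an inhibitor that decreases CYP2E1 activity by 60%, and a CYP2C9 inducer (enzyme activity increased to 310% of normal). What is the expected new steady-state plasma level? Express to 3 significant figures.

36.9 μg/mL

The CYP3A4 pathway (30% of clearance) rises to 2.6× activity: 0.3 × 2.6 = 0.78.
The CYP2E1 pathway (31% of clearance) is reduced to 0.4× activity: 0.31 × 0.4 = 0.124.
The CYP2C9 pathway (12% of clearance) rises to 3.1× activity: 0.12 × 3.1 = 0.372.
Non-CYP routes (27%) are unchanged.
New clearance relative to baseline: 0.78 + 0.124 + 0.372 + 0.27 = 1.546.
Steady-state plasma level ∝ 1/CL: new value = 57.0 / 1.546 = 36.9 μg/mL.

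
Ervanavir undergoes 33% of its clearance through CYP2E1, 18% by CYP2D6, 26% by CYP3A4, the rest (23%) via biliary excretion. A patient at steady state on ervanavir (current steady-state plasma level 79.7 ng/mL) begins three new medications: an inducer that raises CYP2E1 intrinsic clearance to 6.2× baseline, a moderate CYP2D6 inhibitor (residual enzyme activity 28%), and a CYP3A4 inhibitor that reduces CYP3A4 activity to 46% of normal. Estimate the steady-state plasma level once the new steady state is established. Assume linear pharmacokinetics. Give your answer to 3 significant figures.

32.6 ng/mL

CYP2E1: 0.33 × 6.2 = 2.046
CYP2D6: 0.18 × 0.28 = 0.0504
CYP3A4: 0.26 × 0.46 = 0.1196
Other: 0.23 (unchanged)
CL_new/CL_old = 2.046 + 0.0504 + 0.1196 + 0.23 = 2.446.
Dividing the baseline by the relative clearance: 79.7 / 2.446 = 32.6 ng/mL.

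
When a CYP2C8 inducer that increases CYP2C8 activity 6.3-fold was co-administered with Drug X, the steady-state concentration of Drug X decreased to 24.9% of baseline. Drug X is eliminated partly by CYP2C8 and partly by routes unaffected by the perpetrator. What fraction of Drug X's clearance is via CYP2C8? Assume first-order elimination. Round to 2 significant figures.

CL'/CL = 1 / 0.249 = 4.016
6.3·fm + (1 − fm) = 4.016
fm = (4.016 − 1) / (6.3 − 1) = 0.57

0.57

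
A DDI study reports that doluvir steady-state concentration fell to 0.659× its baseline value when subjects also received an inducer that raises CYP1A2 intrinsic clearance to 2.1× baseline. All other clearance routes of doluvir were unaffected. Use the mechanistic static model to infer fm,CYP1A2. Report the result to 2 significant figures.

Let fm be the CYP1A2 fraction. New clearance relative to baseline = fm × 2.1 + (1 − fm).
Steady-state concentration ratio = 1 / (new CL fraction), so new CL fraction = 1 / 0.659 = 1.517.
fm × 2.1 + 1 − fm = 1.517  ⇒  fm × (2.1 − 1) = 0.5175  ⇒  fm = 0.47.

0.47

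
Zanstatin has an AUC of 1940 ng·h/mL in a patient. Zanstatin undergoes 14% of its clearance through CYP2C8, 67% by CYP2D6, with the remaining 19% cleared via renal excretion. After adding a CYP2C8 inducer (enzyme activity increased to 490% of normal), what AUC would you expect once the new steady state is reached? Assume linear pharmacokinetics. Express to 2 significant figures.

The CYP2C8 pathway (14% of clearance) is boosted to 4.9× activity: 0.14 × 4.9 = 0.686.
CYP2D6 (67%) and the residual 19% are unaffected.
Relative clearance = 0.686 + 0.67 + 0.19 = 1.546.
New AUC = baseline ÷ relative clearance = 1940 / 1.546 = 1.3 × 10³ ng·h/mL.

1.3 × 10³ ng·h/mL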